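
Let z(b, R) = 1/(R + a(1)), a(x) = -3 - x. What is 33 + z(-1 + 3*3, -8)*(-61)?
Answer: 457/12 ≈ 38.083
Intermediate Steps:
z(b, R) = 1/(-4 + R) (z(b, R) = 1/(R + (-3 - 1*1)) = 1/(R + (-3 - 1)) = 1/(R - 4) = 1/(-4 + R))
33 + z(-1 + 3*3, -8)*(-61) = 33 - 61/(-4 - 8) = 33 - 61/(-12) = 33 - 1/12*(-61) = 33 + 61/12 = 457/12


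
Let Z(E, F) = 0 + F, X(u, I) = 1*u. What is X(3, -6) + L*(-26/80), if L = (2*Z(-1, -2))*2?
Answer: 28/5 ≈ 5.6000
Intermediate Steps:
X(u, I) = u
Z(E, F) = F
L = -8 (L = (2*(-2))*2 = -4*2 = -8)
X(3, -6) + L*(-26/80) = 3 - (-208)/80 = 3 - 8*(-13/40) = 3 + 13/5 = 28/5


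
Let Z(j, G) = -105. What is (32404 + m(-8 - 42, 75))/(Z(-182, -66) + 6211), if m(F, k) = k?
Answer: 32479/6106 ≈ 5.3192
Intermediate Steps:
(32404 + m(-8 - 42, 75))/(Z(-182, -66) + 6211) = (32404 + 75)/(-105 + 6211) = 32479/6106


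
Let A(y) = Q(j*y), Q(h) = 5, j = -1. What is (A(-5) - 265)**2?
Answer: 67600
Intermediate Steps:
A(y) = 5
(A(-5) - 265)**2 = (5 - 265)**2 = (-260)**2 = 67600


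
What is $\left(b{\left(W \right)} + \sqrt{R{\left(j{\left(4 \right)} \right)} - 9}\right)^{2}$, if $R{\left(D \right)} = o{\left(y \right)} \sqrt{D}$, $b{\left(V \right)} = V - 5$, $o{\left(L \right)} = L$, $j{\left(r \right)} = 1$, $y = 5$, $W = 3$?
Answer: $- 8 i \approx - 8.0 i$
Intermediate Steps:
$b{\left(V \right)} = -5 + V$
$R{\left(D \right)} = 5 \sqrt{D}$
$\left(b{\left(W \right)} + \sqrt{R{\left(j{\left(4 \right)} \right)} - 9}\right)^{2} = \left(\left(-5 + 3\right) + \sqrt{5 \sqrt{1} - 9}\right)^{2} = \left(-2 + \sqrt{5 \cdot 1 - 9}\right)^{2} = \left(-2 + \sqrt{5 - 9}\right)^{2} = \left(-2 + \sqrt{-4}\right)^{2} = \left(-2 + 2 i\right)^{2}$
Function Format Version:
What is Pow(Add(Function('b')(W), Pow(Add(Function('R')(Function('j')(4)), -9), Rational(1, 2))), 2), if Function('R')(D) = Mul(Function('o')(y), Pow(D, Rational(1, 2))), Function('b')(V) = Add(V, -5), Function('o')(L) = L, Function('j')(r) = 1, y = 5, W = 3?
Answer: Mul(-8, I) ≈ Mul(-8.0000, I)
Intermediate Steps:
Function('b')(V) = Add(-5, V)
Function('R')(D) = Mul(5, Pow(D, Rational(1, 2)))
Pow(Add(Function('b')(W), Pow(Add(Function('R')(Function('j')(4)), -9), Rational(1, 2))), 2) = Pow(Add(Add(-5, 3), Pow(Add(Mul(5, Pow(1, Rational(1, 2))), -9), Rational(1, 2))), 2) = Pow(Add(-2, Pow(Add(Mul(5, 1), -9), Rational(1, 2))), 2) = Pow(Add(-2, Pow(Add(5, -9), Rational(1, 2))), 2) = Pow(Add(-2, Pow(-4, Rational(1, 2))), 2) = Pow(Add(-2, Mul(2, I)), 2)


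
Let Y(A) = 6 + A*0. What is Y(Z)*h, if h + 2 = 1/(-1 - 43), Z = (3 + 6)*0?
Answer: -267/22 ≈ -12.136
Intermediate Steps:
Z = 0 (Z = 9*0 = 0)
Y(A) = 6 (Y(A) = 6 + 0 = 6)
h = -89/44 (h = -2 + 1/(-1 - 43) = -2 + 1/(-44) = -2 - 1/44 = -89/44 ≈ -2.0227)
Y(Z)*h = 6*(-89/44) = -267/22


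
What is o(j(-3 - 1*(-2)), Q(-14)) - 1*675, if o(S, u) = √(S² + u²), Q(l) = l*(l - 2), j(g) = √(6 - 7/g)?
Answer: -675 + √50189 ≈ -450.97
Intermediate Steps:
Q(l) = l*(-2 + l)
o(j(-3 - 1*(-2)), Q(-14)) - 1*675 = √((√(6 - 7/(-3 - 1*(-2))))² + (-14*(-2 - 14))²) - 1*675 = √((√(6 - 7/(-3 + 2)))² + (-14*(-16))²) - 675 = √((√(6 - 7/(-1)))² + 224²) - 675 = √((√(6 - 7*(-1)))² + 50176) - 675 = √((√(6 + 7))² + 50176) - 675 = √((√13)² + 50176) - 675 = √(13 + 50176) - 675 = √50189 - 675 = -675 + √50189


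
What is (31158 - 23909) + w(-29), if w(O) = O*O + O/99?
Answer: 800881/99 ≈ 8089.7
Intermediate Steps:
w(O) = O² + O/99 (w(O) = O² + O*(1/99) = O² + O/99)
(31158 - 23909) + w(-29) = (31158 - 23909) - 29*(1/99 - 29) = 7249 - 29*(-2870/99) = 7249 + 83230/99 = 800881/99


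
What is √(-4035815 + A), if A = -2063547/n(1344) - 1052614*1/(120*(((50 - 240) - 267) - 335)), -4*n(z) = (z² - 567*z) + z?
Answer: I*√117315358487371382415/5391540 ≈ 2008.9*I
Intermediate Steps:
n(z) = -z²/4 + 283*z/2 (n(z) = -((z² - 567*z) + z)/4 = -(z² - 566*z)/4 = -z²/4 + 283*z/2)
A = 1227294863/64698480 (A = -2063547*1/(336*(566 - 1*1344)) - 1052614*1/(120*(((50 - 240) - 267) - 335)) = -2063547*1/(336*(566 - 1344)) - 1052614*1/(120*((-190 - 267) - 335)) = -2063547/((¼)*1344*(-778)) - 1052614*1/(120*(-457 - 335)) = -2063547/(-261408) - 1052614/(120*(-792)) = -2063547*(-1/261408) - 1052614/(-95040) = 687849/87136 - 1052614*(-1/95040) = 687849/87136 + 526307/47520 = 1227294863/64698480 ≈ 18.969)
√(-4035815 + A) = √(-4035815 + 1227294863/64698480) = √(-261109868766337/64698480) = I*√117315358487371382415/5391540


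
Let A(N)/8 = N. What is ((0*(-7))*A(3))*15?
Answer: 0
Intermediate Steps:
A(N) = 8*N
((0*(-7))*A(3))*15 = ((0*(-7))*(8*3))*15 = (0*24)*15 = 0*15 = 0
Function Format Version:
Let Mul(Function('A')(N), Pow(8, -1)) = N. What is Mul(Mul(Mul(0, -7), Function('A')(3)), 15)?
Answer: 0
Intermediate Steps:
Function('A')(N) = Mul(8, N)
Mul(Mul(Mul(0, -7), Function('A')(3)), 15) = Mul(Mul(Mul(0, -7), Mul(8, 3)), 15) = Mul(Mul(0, 24), 15) = Mul(0, 15) = 0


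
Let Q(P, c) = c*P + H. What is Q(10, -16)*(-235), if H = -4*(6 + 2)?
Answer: 45120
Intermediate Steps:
H = -32 (H = -4*8 = -32)
Q(P, c) = -32 + P*c (Q(P, c) = c*P - 32 = P*c - 32 = -32 + P*c)
Q(10, -16)*(-235) = (-32 + 10*(-16))*(-235) = (-32 - 160)*(-235) = -192*(-235) = 45120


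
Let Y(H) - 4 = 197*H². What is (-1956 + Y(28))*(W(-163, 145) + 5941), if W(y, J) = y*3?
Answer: 831408192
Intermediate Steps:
W(y, J) = 3*y
Y(H) = 4 + 197*H²
(-1956 + Y(28))*(W(-163, 145) + 5941) = (-1956 + (4 + 197*28²))*(3*(-163) + 5941) = (-1956 + (4 + 197*784))*(-489 + 5941) = (-1956 + (4 + 154448))*5452 = (-1956 + 154452)*5452 = 152496*5452 = 831408192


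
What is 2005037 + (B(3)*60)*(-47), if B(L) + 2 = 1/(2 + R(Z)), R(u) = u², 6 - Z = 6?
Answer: 2009267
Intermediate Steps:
Z = 0 (Z = 6 - 1*6 = 6 - 6 = 0)
B(L) = -3/2 (B(L) = -2 + 1/(2 + 0²) = -2 + 1/(2 + 0) = -2 + 1/2 = -2 + ½ = -3/2)
2005037 + (B(3)*60)*(-47) = 2005037 - 3/2*60*(-47) = 2005037 - 90*(-47) = 2005037 + 4230 = 2009267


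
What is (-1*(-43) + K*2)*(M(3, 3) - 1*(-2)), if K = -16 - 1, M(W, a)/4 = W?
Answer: 126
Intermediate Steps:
M(W, a) = 4*W
K = -17
(-1*(-43) + K*2)*(M(3, 3) - 1*(-2)) = (-1*(-43) - 17*2)*(4*3 - 1*(-2)) = (43 - 34)*(12 + 2) = 9*14 = 126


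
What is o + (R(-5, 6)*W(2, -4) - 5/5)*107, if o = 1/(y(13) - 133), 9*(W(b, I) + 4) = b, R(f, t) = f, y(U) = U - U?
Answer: 2291182/1197 ≈ 1914.1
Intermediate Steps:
y(U) = 0
W(b, I) = -4 + b/9
o = -1/133 (o = 1/(0 - 133) = 1/(-133) = -1/133 ≈ -0.0075188)
o + (R(-5, 6)*W(2, -4) - 5/5)*107 = -1/133 + (-5*(-4 + (⅑)*2) - 5/5)*107 = -1/133 + (-5*(-4 + 2/9) - 5*⅕)*107 = -1/133 + (-5*(-34/9) - 1)*107 = -1/133 + (170/9 - 1)*107 = -1/133 + (161/9)*107 = -1/133 + 17227/9 = 2291182/1197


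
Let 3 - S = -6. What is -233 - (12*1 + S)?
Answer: -254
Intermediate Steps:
S = 9 (S = 3 - 1*(-6) = 3 + 6 = 9)
-233 - (12*1 + S) = -233 - (12*1 + 9) = -233 - (12 + 9) = -233 - 1*21 = -233 - 21 = -254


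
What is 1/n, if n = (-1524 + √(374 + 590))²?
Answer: 580885/1347470569636 + 381*√241/336867642409 ≈ 4.4865e-7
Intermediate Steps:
n = (-1524 + 2*√241)² (n = (-1524 + √964)² = (-1524 + 2*√241)² ≈ 2.2289e+6)
1/n = 1/(2323540 - 6096*√241)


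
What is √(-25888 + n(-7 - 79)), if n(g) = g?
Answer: 3*I*√2886 ≈ 161.16*I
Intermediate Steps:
√(-25888 + n(-7 - 79)) = √(-25888 + (-7 - 79)) = √(-25888 - 86) = √(-25974) = 3*I*√2886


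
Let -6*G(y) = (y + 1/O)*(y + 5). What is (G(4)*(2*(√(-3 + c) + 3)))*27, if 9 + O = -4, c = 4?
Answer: -16524/13 ≈ -1271.1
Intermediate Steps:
O = -13 (O = -9 - 4 = -13)
G(y) = -(5 + y)*(-1/13 + y)/6 (G(y) = -(y + 1/(-13))*(y + 5)/6 = -(y - 1/13)*(5 + y)/6 = -(-1/13 + y)*(5 + y)/6 = -(5 + y)*(-1/13 + y)/6)
(G(4)*(2*(√(-3 + c) + 3)))*27 = ((5/78 + (1/78)*4 - ⅙*4*(5 + 4))*(2*(√(-3 + 4) + 3)))*27 = ((5/78 + 2/39 - ⅙*4*9)*(2*(√1 + 3)))*27 = ((5/78 + 2/39 - 6)*(2*(1 + 3)))*27 = -153*4/13*27 = -153/26*8*27 = -612/13*27 = -16524/13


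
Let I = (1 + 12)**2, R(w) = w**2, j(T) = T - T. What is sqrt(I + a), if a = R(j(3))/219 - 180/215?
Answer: sqrt(310933)/43 ≈ 12.968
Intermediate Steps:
j(T) = 0
I = 169 (I = 13**2 = 169)
a = -36/43 (a = 0**2/219 - 180/215 = 0*(1/219) - 180*1/215 = 0 - 36/43 = -36/43 ≈ -0.83721)
sqrt(I + a) = sqrt(169 - 36/43) = sqrt(7231/43) = sqrt(310933)/43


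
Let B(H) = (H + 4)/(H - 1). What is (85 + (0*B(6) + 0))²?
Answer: 7225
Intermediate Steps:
B(H) = (4 + H)/(-1 + H)
(85 + (0*B(6) + 0))² = (85 + (0*((4 + 6)/(-1 + 6)) + 0))² = (85 + (0*(10/5) + 0))² = (85 + (0*((⅕)*10) + 0))² = (85 + (0*2 + 0))² = (85 + (0 + 0))² = (85 + 0)² = 85² = 7225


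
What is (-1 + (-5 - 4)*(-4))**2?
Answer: 1225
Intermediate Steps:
(-1 + (-5 - 4)*(-4))**2 = (-1 - 9*(-4))**2 = (-1 + 36)**2 = 35**2 = 1225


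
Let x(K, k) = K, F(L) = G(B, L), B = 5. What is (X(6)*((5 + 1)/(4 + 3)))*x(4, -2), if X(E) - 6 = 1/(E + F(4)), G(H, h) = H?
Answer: 1608/77 ≈ 20.883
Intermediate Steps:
F(L) = 5
X(E) = 6 + 1/(5 + E) (X(E) = 6 + 1/(E + 5) = 6 + 1/(5 + E))
(X(6)*((5 + 1)/(4 + 3)))*x(4, -2) = (((31 + 6*6)/(5 + 6))*((5 + 1)/(4 + 3)))*4 = (((31 + 36)/11)*(6/7))*4 = (((1/11)*67)*(6*(⅐)))*4 = ((67/11)*(6/7))*4 = (402/77)*4 = 1608/77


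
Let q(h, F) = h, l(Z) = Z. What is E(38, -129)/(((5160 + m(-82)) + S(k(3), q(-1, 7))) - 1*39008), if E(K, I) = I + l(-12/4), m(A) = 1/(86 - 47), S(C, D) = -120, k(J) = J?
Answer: 5148/1324751 ≈ 0.0038860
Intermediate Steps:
m(A) = 1/39
E(K, I) = -3 + I (E(K, I) = I - 12/4 = I - 12*1/4 = I - 3 = -3 + I)
E(38, -129)/(((5160 + m(-82)) + S(k(3), q(-1, 7))) - 1*39008) = (-3 - 129)/(((5160 + 1/39) - 120) - 1*39008) = -132/((201241/39 - 120) - 39008) = -132/(196561/39 - 39008) = -132/(-1324751/39) = -132*(-39/1324751) = 5148/1324751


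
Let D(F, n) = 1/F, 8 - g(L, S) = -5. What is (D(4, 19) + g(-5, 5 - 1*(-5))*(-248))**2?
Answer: 166281025/16 ≈ 1.0393e+7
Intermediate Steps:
g(L, S) = 13 (g(L, S) = 8 - 1*(-5) = 8 + 5 = 13)
(D(4, 19) + g(-5, 5 - 1*(-5))*(-248))**2 = (1/4 + 13*(-248))**2 = (1/4 - 3224)**2 = (-12895/4)**2 = 166281025/16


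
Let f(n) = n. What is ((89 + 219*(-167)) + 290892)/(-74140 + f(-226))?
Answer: -127204/37183 ≈ -3.4210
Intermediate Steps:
((89 + 219*(-167)) + 290892)/(-74140 + f(-226)) = ((89 + 219*(-167)) + 290892)/(-74140 - 226) = ((89 - 36573) + 290892)/(-74366) = (-36484 + 290892)*(-1/74366) = 254408*(-1/74366) = -127204/37183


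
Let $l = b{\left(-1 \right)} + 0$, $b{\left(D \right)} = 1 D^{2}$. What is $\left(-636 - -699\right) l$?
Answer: $63$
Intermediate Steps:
$b{\left(D \right)} = D^{2}$
$l = 1$ ($l = \left(-1\right)^{2} + 0 = 1 + 0 = 1$)
$\left(-636 - -699\right) l = \left(-636 - -699\right) 1 = \left(-636 + 699\right) 1 = 63 \cdot 1 = 63$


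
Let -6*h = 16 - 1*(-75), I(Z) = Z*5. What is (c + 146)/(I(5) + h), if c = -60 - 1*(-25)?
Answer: 666/59 ≈ 11.288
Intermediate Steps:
I(Z) = 5*Z
h = -91/6 (h = -(16 - 1*(-75))/6 = -(16 + 75)/6 = -⅙*91 = -91/6 ≈ -15.167)
c = -35 (c = -60 + 25 = -35)
(c + 146)/(I(5) + h) = (-35 + 146)/(5*5 - 91/6) = 111/(25 - 91/6) = 111/(59/6) = 111*(6/59) = 666/59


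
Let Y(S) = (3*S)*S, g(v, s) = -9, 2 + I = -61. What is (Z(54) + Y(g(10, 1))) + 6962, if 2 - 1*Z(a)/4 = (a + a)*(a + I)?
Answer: 11101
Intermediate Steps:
I = -63 (I = -2 - 61 = -63)
Z(a) = 8 - 8*a*(-63 + a) (Z(a) = 8 - 4*(a + a)*(a - 63) = 8 - 4*2*a*(-63 + a) = 8 - 8*a*(-63 + a))
Y(S) = 3*S²
(Z(54) + Y(g(10, 1))) + 6962 = ((8 - 8*54² + 504*54) + 3*(-9)²) + 6962 = ((8 - 8*2916 + 27216) + 3*81) + 6962 = ((8 - 23328 + 27216) + 243) + 6962 = (3896 + 243) + 6962 = 4139 + 6962 = 11101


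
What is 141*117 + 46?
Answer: 16543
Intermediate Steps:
141*117 + 46 = 16497 + 46 = 16543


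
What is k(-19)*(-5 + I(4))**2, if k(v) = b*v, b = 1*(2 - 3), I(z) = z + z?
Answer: 171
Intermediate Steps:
I(z) = 2*z
b = -1 (b = 1*(-1) = -1)
k(v) = -v
k(-19)*(-5 + I(4))**2 = (-1*(-19))*(-5 + 2*4)**2 = 19*(-5 + 8)**2 = 19*3**2 = 19*9 = 171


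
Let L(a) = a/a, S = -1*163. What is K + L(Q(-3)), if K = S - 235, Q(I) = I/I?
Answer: -397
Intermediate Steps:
Q(I) = 1
S = -163
L(a) = 1
K = -398 (K = -163 - 235 = -398)
K + L(Q(-3)) = -398 + 1 = -397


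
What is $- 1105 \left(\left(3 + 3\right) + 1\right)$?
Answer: $-7735$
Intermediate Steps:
$- 1105 \left(\left(3 + 3\right) + 1\right) = - 1105 \left(6 + 1\right) = \left(-1105\right) 7 = -7735$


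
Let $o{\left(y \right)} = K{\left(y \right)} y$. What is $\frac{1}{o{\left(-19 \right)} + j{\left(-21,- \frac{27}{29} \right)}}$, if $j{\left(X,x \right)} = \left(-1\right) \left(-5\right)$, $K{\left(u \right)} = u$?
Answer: $\frac{1}{366} \approx 0.0027322$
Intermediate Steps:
$j{\left(X,x \right)} = 5$
$o{\left(y \right)} = y^{2}$ ($o{\left(y \right)} = y y = y^{2}$)
$\frac{1}{o{\left(-19 \right)} + j{\left(-21,- \frac{27}{29} \right)}} = \frac{1}{\left(-19\right)^{2} + 5} = \frac{1}{361 + 5} = \frac{1}{366}$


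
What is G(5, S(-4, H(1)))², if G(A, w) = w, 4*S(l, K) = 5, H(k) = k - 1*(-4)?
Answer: 25/16 ≈ 1.5625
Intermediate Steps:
H(k) = 4 + k (H(k) = k + 4 = 4 + k)
S(l, K) = 5/4 (S(l, K) = (¼)*5 = 5/4)
G(5, S(-4, H(1)))² = (5/4)² = 25/16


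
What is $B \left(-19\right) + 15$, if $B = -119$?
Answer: $2276$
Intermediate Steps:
$B \left(-19\right) + 15 = \left(-119\right) \left(-19\right) + 15 = 2261 + 15 = 2276$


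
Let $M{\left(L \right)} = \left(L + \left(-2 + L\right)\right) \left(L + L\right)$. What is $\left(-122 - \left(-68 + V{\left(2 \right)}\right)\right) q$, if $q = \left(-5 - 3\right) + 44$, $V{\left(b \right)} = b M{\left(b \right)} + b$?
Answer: $-2592$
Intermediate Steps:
$M{\left(L \right)} = 2 L \left(-2 + 2 L\right)$ ($M{\left(L \right)} = \left(-2 + 2 L\right) 2 L = 2 L \left(-2 + 2 L\right)$)
$V{\left(b \right)} = b + 4 b^{2} \left(-1 + b\right)$ ($V{\left(b \right)} = b 4 b \left(-1 + b\right) + b = 4 b^{2} \left(-1 + b\right) + b = b + 4 b^{2} \left(-1 + b\right)$)
$q = 36$ ($q = -8 + 44 = 36$)
$\left(-122 - \left(-68 + V{\left(2 \right)}\right)\right) q = \left(-122 + \left(68 - 2 \left(1 + 4 \cdot 2 \left(-1 + 2\right)\right)\right)\right) 36 = \left(-122 + \left(68 - 2 \left(1 + 4 \cdot 2 \cdot 1\right)\right)\right) 36 = \left(-122 + \left(68 - 2 \left(1 + 8\right)\right)\right) 36 = \left(-122 + \left(68 - 2 \cdot 9\right)\right) 36 = \left(-122 + \left(68 - 18\right)\right) 36 = \left(-122 + 50\right) 36 = \left(-72\right) 36 = -2592$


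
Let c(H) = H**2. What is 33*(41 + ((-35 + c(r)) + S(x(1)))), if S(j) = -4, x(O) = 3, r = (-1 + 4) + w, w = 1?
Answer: 594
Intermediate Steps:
r = 4 (r = (-1 + 4) + 1 = 3 + 1 = 4)
33*(41 + ((-35 + c(r)) + S(x(1)))) = 33*(41 + ((-35 + 4**2) - 4)) = 33*(41 + ((-35 + 16) - 4)) = 33*(41 + (-19 - 4)) = 33*(41 - 23) = 33*18 = 594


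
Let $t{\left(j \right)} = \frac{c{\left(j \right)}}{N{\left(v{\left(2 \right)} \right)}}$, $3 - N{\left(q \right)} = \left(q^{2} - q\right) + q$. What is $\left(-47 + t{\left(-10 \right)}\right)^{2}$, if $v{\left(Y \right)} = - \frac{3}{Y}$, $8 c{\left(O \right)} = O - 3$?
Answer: $\frac{87025}{36} \approx 2417.4$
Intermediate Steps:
$c{\left(O \right)} = - \frac{3}{8} + \frac{O}{8}$ ($c{\left(O \right)} = \frac{O - 3}{8} = \frac{-3 + O}{8} = - \frac{3}{8} + \frac{O}{8}$)
$N{\left(q \right)} = 3 - q^{2}$ ($N{\left(q \right)} = 3 - \left(\left(q^{2} - q\right) + q\right) = 3 - q^{2}$)
$t{\left(j \right)} = - \frac{1}{2} + \frac{j}{6}$ ($t{\left(j \right)} = \frac{- \frac{3}{8} + \frac{j}{8}}{3 - \left(- \frac{3}{2}\right)^{2}} = \frac{- \frac{3}{8} + \frac{j}{8}}{3 - \frac{9}{4}} = \frac{- \frac{3}{8} + \frac{j}{8}}{\frac{3}{4}} = \left(- \frac{3}{8} + \frac{j}{8}\right) \frac{4}{3} = - \frac{1}{2} + \frac{j}{6}$)
$\left(-47 + t{\left(-10 \right)}\right)^{2} = \left(-47 + \left(- \frac{1}{2} + \frac{1}{6} \left(-10\right)\right)\right)^{2} = \left(-47 - \frac{13}{6}\right)^{2} = \left(- \frac{295}{6}\right)^{2} = \frac{87025}{36}$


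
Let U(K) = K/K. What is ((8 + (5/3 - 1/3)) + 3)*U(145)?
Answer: 37/3 ≈ 12.333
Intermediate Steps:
U(K) = 1
((8 + (5/3 - 1/3)) + 3)*U(145) = ((8 + (5/3 - 1/3)) + 3)*1 = ((8 + 4/3) + 3)*1 = (28/3 + 3)*1 = (37/3)*1 = 37/3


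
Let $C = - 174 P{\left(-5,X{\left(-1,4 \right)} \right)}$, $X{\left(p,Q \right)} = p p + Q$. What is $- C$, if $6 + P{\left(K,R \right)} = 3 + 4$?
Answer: $174$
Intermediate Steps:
$X{\left(p,Q \right)} = Q + p^{2}$ ($X{\left(p,Q \right)} = p^{2} + Q = Q + p^{2}$)
$P{\left(K,R \right)} = 1$ ($P{\left(K,R \right)} = -6 + \left(3 + 4\right) = -6 + 7 = 1$)
$C = -174$ ($C = \left(-174\right) 1 = -174$)
$- C = \left(-1\right) \left(-174\right) = 174$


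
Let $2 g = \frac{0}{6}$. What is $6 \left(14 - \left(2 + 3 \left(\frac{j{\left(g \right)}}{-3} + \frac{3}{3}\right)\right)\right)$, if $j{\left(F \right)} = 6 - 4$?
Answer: $66$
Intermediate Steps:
$g = 0$ ($g = \frac{0 \cdot \frac{1}{6}}{2} = \frac{1}{2} \cdot 0 = 0$)
$j{\left(F \right)} = 2$
$6 \left(14 - \left(2 + 3 \left(\frac{j{\left(g \right)}}{-3} + \frac{3}{3}\right)\right)\right) = 6 \left(14 - \left(2 + 3 \left(\frac{2}{-3} + \frac{3}{3}\right)\right)\right) = 6 \left(14 - \left(2 + 3 \left(2 \left(- \frac{1}{3}\right) + 3 \cdot \frac{1}{3}\right)\right)\right) = 6 \left(14 - \left(2 + 3 \left(- \frac{2}{3} + 1\right)\right)\right) = 6 \left(14 - 3\right) = 6 \cdot 11 = 66$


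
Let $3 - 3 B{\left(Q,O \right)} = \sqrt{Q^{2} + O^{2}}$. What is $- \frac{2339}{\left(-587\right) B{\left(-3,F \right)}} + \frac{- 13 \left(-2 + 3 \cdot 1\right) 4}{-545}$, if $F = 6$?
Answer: $- \frac{1152659}{1279660} - \frac{2339 \sqrt{5}}{2348} \approx -3.1283$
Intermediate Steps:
$B{\left(Q,O \right)} = 1 - \frac{\sqrt{O^{2} + Q^{2}}}{3}$ ($B{\left(Q,O \right)} = 1 - \frac{\sqrt{Q^{2} + O^{2}}}{3} = 1 - \frac{\sqrt{O^{2} + Q^{2}}}{3}$)
$- \frac{2339}{\left(-587\right) B{\left(-3,F \right)}} + \frac{- 13 \left(-2 + 3 \cdot 1\right) 4}{-545} = - \frac{2339}{\left(-587\right) \left(1 - \frac{\sqrt{6^{2} + \left(-3\right)^{2}}}{3}\right)} + \frac{- 13 \left(-2 + 3 \cdot 1\right) 4}{-545} = - \frac{2339}{\left(-587\right) \left(1 - \frac{\sqrt{36 + 9}}{3}\right)} + - 13 \left(-2 + 3\right) 4 \left(- \frac{1}{545}\right) = - \frac{2339}{\left(-587\right) \left(1 - \frac{\sqrt{45}}{3}\right)} + \left(-13\right) 1 \cdot 4 \left(- \frac{1}{545}\right) = - \frac{2339}{\left(-587\right) \left(1 - \frac{3 \sqrt{5}}{3}\right)} + \left(-13\right) 4 \left(- \frac{1}{545}\right) = - \frac{2339}{\left(-587\right) \left(1 - \sqrt{5}\right)} - - \frac{52}{545} = - \frac{2339}{-587 + 587 \sqrt{5}} + \frac{52}{545} = \frac{52}{545} - \frac{2339}{-587 + 587 \sqrt{5}}$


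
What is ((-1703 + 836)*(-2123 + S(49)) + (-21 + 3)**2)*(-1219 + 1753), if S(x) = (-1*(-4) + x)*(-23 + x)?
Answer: 345091626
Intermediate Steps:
S(x) = (-23 + x)*(4 + x) (S(x) = (4 + x)*(-23 + x) = (-23 + x)*(4 + x))
((-1703 + 836)*(-2123 + S(49)) + (-21 + 3)**2)*(-1219 + 1753) = ((-1703 + 836)*(-2123 + (-92 + 49**2 - 19*49)) + (-21 + 3)**2)*(-1219 + 1753) = (-867*(-2123 + (-92 + 2401 - 931)) + (-18)**2)*534 = (-867*(-2123 + 1378) + 324)*534 = (-867*(-745) + 324)*534 = (645915 + 324)*534 = 646239*534 = 345091626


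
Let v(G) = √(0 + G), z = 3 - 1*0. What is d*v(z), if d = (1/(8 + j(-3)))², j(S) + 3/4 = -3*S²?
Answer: 16*√3/6241 ≈ 0.0044404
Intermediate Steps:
j(S) = -¾ - 3*S²
d = 16/6241 (d = (1/(8 + (-¾ - 3*(-3)²)))² = (1/(8 + (-¾ - 3*9)))² = (1/(8 + (-¾ - 27)))² = (1/(8 - 111/4))² = (1/(-79/4))² = (-4/79)² = 16/6241 ≈ 0.0025637)
z = 3 (z = 3 + 0 = 3)
v(G) = √G
d*v(z) = 16*√3/6241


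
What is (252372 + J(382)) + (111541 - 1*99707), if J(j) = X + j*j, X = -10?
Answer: 410120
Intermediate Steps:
J(j) = -10 + j² (J(j) = -10 + j*j = -10 + j²)
(252372 + J(382)) + (111541 - 1*99707) = (252372 + (-10 + 382²)) + (111541 - 1*99707) = (252372 + (-10 + 145924)) + (111541 - 99707) = (252372 + 145914) + 11834 = 398286 + 11834 = 410120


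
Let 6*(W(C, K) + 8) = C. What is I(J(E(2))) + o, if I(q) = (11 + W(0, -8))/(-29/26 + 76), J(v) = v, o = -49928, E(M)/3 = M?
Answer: -32403246/649 ≈ -49928.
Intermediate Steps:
E(M) = 3*M
W(C, K) = -8 + C/6
I(q) = 26/649 (I(q) = (11 + (-8 + (1/6)*0))/(-29/26 + 76) = (11 + (-8 + 0))/(-29*1/26 + 76) = (11 - 8)/(-29/26 + 76) = 3/(1947/26) = 3*(26/1947) = 26/649)
I(J(E(2))) + o = 26/649 - 49928 = -32403246/649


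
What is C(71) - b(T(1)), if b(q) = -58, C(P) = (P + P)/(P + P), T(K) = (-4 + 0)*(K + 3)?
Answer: 59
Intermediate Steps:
T(K) = -12 - 4*K (T(K) = -4*(3 + K) = -12 - 4*K)
C(P) = 1 (C(P) = (2*P)/((2*P)) = (2*P)*(1/(2*P)) = 1)
C(71) - b(T(1)) = 1 - 1*(-58) = 1 + 58 = 59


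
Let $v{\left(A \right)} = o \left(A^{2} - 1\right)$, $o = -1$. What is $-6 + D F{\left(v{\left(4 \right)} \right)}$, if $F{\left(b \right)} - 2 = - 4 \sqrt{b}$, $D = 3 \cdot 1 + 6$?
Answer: $12 - 36 i \sqrt{15} \approx 12.0 - 139.43 i$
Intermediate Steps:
$D = 9$ ($D = 3 + 6 = 9$)
$v{\left(A \right)} = 1 - A^{2}$ ($v{\left(A \right)} = - (A^{2} - 1) = - (-1 + A^{2}) = 1 - A^{2}$)
$F{\left(b \right)} = 2 - 4 \sqrt{b}$
$-6 + D F{\left(v{\left(4 \right)} \right)} = -6 + 9 \left(2 - 4 \sqrt{1 - 4^{2}}\right) = -6 + 9 \left(2 - 4 \sqrt{1 - 16}\right) = -6 + 9 \left(2 - 4 \sqrt{-15}\right) = -6 + 9 \left(2 - 4 i \sqrt{15}\right) = -6 + \left(18 - 36 i \sqrt{15}\right) = 12 - 36 i \sqrt{15}$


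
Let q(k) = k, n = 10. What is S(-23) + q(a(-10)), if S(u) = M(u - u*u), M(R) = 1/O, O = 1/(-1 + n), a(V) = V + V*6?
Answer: -61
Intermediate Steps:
a(V) = 7*V (a(V) = V + 6*V = 7*V)
O = 1/9 (O = 1/(-1 + 10) = 1/9 ≈ 0.11111)
M(R) = 9 (M(R) = 1/(1/9) = 9)
S(u) = 9
S(-23) + q(a(-10)) = 9 + 7*(-10) = 9 - 70 = -61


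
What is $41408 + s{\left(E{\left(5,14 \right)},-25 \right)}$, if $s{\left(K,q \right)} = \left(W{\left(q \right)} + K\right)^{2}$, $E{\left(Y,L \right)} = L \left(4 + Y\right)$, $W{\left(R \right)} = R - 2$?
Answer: $51209$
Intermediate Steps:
$W{\left(R \right)} = -2 + R$
$s{\left(K,q \right)} = \left(-2 + K + q\right)^{2}$ ($s{\left(K,q \right)} = \left(\left(-2 + q\right) + K\right)^{2} = \left(-2 + K + q\right)^{2}$)
$41408 + s{\left(E{\left(5,14 \right)},-25 \right)} = 41408 + \left(-2 + 14 \left(4 + 5\right) - 25\right)^{2} = 41408 + \left(-2 + 14 \cdot 9 - 25\right)^{2} = 41408 + \left(-2 + 126 - 25\right)^{2} = 41408 + 99^{2} = 41408 + 9801 = 51209$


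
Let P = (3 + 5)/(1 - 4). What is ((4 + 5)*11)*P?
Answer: -264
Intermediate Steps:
P = -8/3 (P = 8/(-3) = 8*(-1/3) = -8/3 ≈ -2.6667)
((4 + 5)*11)*P = ((4 + 5)*11)*(-8/3) = (9*11)*(-8/3) = 99*(-8/3) = -264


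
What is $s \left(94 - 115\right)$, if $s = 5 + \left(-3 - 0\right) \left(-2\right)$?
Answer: $-231$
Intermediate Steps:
$s = 11$ ($s = 5 + \left(-3 + 0\right) \left(-2\right) = 5 - -6 = 5 + 6 = 11$)
$s \left(94 - 115\right) = 11 \left(94 - 115\right) = 11 \left(-21\right) = -231$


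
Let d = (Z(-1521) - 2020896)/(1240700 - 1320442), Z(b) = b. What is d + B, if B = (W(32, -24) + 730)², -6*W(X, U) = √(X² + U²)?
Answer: 375515305553/717678 ≈ 5.2324e+5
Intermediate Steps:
W(X, U) = -√(U² + X²)/6 (W(X, U) = -√(X² + U²)/6 = -√(U² + X²)/6)
B = 4708900/9 (B = (-√((-24)² + 32²)/6 + 730)² = (-√(576 + 1024)/6 + 730)² = (-√1600/6 + 730)² = (-⅙*40 + 730)² = (-20/3 + 730)² = (2170/3)² = 4708900/9 ≈ 5.2321e+5)
d = 2022417/79742 (d = (-1521 - 2020896)/(1240700 - 1320442) = -2022417/(-79742) = -2022417*(-1/79742) = 2022417/79742 ≈ 25.362)
d + B = 2022417/79742 + 4708900/9 = 375515305553/717678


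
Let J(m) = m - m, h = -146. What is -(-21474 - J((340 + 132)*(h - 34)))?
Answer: 21474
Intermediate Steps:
J(m) = 0
-(-21474 - J((340 + 132)*(h - 34))) = -(-21474 - 1*0) = -(-21474 + 0) = -1*(-21474) = 21474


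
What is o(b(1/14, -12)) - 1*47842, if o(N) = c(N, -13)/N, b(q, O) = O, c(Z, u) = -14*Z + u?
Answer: -574259/12 ≈ -47855.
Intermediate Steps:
c(Z, u) = u - 14*Z
o(N) = (-13 - 14*N)/N
o(b(1/14, -12)) - 1*47842 = (-14 - 13/(-12)) - 1*47842 = (-14 - 13*(-1/12)) - 47842 = (-14 + 13/12) - 47842 = -155/12 - 47842 = -574259/12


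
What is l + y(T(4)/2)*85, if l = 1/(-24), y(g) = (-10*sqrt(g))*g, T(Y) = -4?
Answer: -1/24 + 1700*I*sqrt(2) ≈ -0.041667 + 2404.2*I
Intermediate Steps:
y(g) = -10*g**(3/2)
l = -1/24 ≈ -0.041667
l + y(T(4)/2)*85 = -1/24 - 10*(-2*I*sqrt(2))*85 = -1/24 - (-20)*I*sqrt(2)*85 = -1/24 + (20*I*sqrt(2))*85 = -1/24 + 1700*I*sqrt(2)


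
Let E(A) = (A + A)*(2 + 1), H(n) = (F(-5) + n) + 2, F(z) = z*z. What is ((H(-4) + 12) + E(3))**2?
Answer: 2809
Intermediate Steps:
F(z) = z**2
H(n) = 27 + n (H(n) = ((-5)**2 + n) + 2 = (25 + n) + 2 = 27 + n)
E(A) = 6*A (E(A) = (2*A)*3 = 6*A)
((H(-4) + 12) + E(3))**2 = (((27 - 4) + 12) + 6*3)**2 = ((23 + 12) + 18)**2 = (35 + 18)**2 = 53**2 = 2809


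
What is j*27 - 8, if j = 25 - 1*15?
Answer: 262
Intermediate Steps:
j = 10 (j = 25 - 15 = 10)
j*27 - 8 = 10*27 - 8 = 270 - 8 = 262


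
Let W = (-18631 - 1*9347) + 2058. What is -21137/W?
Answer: 21137/25920 ≈ 0.81547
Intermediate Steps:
W = -25920 (W = (-18631 - 9347) + 2058 = -27978 + 2058 = -25920)
-21137/W = -21137/(-25920) = -21137*(-1/25920) = 21137/25920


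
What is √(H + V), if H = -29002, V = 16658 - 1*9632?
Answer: 2*I*√5494 ≈ 148.24*I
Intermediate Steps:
V = 7026 (V = 16658 - 9632 = 7026)
√(H + V) = √(-29002 + 7026) = √(-21976) = 2*I*√5494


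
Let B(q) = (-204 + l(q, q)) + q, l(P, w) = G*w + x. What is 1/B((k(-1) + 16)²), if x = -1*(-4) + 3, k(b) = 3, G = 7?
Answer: 1/2691 ≈ 0.00037161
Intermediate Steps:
x = 7 (x = 4 + 3 = 7)
l(P, w) = 7 + 7*w (l(P, w) = 7*w + 7 = 7 + 7*w)
B(q) = -197 + 8*q (B(q) = (-204 + (7 + 7*q)) + q = (-197 + 7*q) + q = -197 + 8*q)
1/B((k(-1) + 16)²) = 1/(-197 + 8*(3 + 16)²) = 1/(-197 + 8*19²) = 1/(-197 + 8*361) = 1/(-197 + 2888) = 1/2691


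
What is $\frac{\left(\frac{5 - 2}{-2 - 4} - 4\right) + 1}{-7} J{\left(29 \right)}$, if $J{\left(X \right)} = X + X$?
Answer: $29$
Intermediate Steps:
$J{\left(X \right)} = 2 X$
$\frac{\left(\frac{5 - 2}{-2 - 4} - 4\right) + 1}{-7} J{\left(29 \right)} = \frac{\left(\frac{5 - 2}{-2 - 4} - 4\right) + 1}{-7} \cdot 2 \cdot 29 = \left(\left(\frac{3}{-6} - 4\right) + 1\right) \left(- \frac{1}{7}\right) 58 = \left(\left(3 \left(- \frac{1}{6}\right) - 4\right) + 1\right) \left(- \frac{1}{7}\right) 58 = \left(\left(- \frac{1}{2} - 4\right) + 1\right) \left(- \frac{1}{7}\right) 58 = \left(- \frac{9}{2} + 1\right) \left(- \frac{1}{7}\right) 58 = \left(- \frac{7}{2}\right) \left(- \frac{1}{7}\right) 58 = \frac{1}{2} \cdot 58 = 29$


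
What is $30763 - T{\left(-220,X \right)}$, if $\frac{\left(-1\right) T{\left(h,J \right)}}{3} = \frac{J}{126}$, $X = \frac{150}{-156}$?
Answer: $\frac{33593171}{1092} \approx 30763.0$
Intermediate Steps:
$X = - \frac{25}{26}$ ($X = 150 \left(- \frac{1}{156}\right) = - \frac{25}{26} \approx -0.96154$)
$T{\left(h,J \right)} = - \frac{J}{42}$ ($T{\left(h,J \right)} = - 3 \frac{J}{126} = - \frac{J}{42}$)
$30763 - T{\left(-220,X \right)} = 30763 - \left(- \frac{1}{42}\right) \left(- \frac{25}{26}\right) = 30763 - \frac{25}{1092} = \frac{33593171}{1092}$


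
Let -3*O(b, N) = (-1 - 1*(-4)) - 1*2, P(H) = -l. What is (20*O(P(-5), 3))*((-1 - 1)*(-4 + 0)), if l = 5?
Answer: -160/3 ≈ -53.333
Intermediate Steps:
P(H) = -5 (P(H) = -1*5 = -5)
O(b, N) = -1/3 (O(b, N) = -((-1 - 1*(-4)) - 1*2)/3 = -((-1 + 4) - 2)/3 = -(3 - 2)/3 = -1/3*1 = -1/3)
(20*O(P(-5), 3))*((-1 - 1)*(-4 + 0)) = (20*(-1/3))*((-1 - 1)*(-4 + 0)) = -(-40)*(-4)/3 = -20/3*8 = -160/3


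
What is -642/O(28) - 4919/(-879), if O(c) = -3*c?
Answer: 162919/12306 ≈ 13.239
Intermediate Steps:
-642/O(28) - 4919/(-879) = -642/((-3*28)) - 4919/(-879) = -642/(-84) - 4919*(-1/879) = -642*(-1/84) + 4919/879 = 107/14 + 4919/879 = 162919/12306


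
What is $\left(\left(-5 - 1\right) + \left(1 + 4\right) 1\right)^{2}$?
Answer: $1$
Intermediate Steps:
$\left(\left(-5 - 1\right) + \left(1 + 4\right) 1\right)^{2} = \left(\left(-5 - 1\right) + 5 \cdot 1\right)^{2} = \left(-6 + 5\right)^{2} = \left(-1\right)^{2} = 1$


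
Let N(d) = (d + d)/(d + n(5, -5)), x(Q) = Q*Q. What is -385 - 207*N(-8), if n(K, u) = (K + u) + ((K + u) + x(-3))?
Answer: 2927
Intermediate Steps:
x(Q) = Q²
n(K, u) = 9 + 2*K + 2*u (n(K, u) = (K + u) + ((K + u) + (-3)²) = (K + u) + ((K + u) + 9) = (K + u) + (9 + K + u) = 9 + 2*K + 2*u)
N(d) = 2*d/(9 + d) (N(d) = (d + d)/(d + (9 + 2*5 + 2*(-5))) = (2*d)/(d + (9 + 10 - 10)) = (2*d)/(d + 9) = (2*d)/(9 + d) = 2*d/(9 + d))
-385 - 207*N(-8) = -385 - 414*(-8)/(9 - 8) = -385 - 414*(-8)/1 = -385 - 414*(-8) = -385 - 207*(-16) = -385 + 3312 = 2927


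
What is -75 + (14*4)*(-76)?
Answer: -4331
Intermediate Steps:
-75 + (14*4)*(-76) = -75 + 56*(-76) = -75 - 4256 = -4331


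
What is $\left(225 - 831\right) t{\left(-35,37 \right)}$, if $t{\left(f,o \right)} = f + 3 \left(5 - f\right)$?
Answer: $-51510$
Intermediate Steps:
$t{\left(f,o \right)} = 15 - 2 f$ ($t{\left(f,o \right)} = f - \left(-15 + 3 f\right) = 15 - 2 f$)
$\left(225 - 831\right) t{\left(-35,37 \right)} = \left(225 - 831\right) \left(15 - -70\right) = - 606 \left(15 + 70\right) = \left(-606\right) 85 = -51510$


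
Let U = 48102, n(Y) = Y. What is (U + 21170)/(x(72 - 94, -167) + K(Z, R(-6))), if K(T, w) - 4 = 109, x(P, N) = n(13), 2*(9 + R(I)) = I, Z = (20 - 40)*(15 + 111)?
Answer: 4948/9 ≈ 549.78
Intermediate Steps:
Z = -2520 (Z = -20*126 = -2520)
R(I) = -9 + I/2
x(P, N) = 13
K(T, w) = 113 (K(T, w) = 4 + 109 = 113)
(U + 21170)/(x(72 - 94, -167) + K(Z, R(-6))) = (48102 + 21170)/(13 + 113) = 69272/126 = 69272*(1/126) = 4948/9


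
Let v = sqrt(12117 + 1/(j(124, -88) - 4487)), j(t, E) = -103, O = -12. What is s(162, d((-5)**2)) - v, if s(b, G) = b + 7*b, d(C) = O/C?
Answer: 1296 - sqrt(28364684790)/1530 ≈ 1185.9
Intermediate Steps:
d(C) = -12/C
s(b, G) = 8*b
v = sqrt(28364684790)/1530 (v = sqrt(12117 + 1/(-103 - 4487)) = sqrt(12117 + 1/(-4590)) = sqrt(12117 - 1/4590) = sqrt(55617029/4590) = sqrt(28364684790)/1530 ≈ 110.08)
s(162, d((-5)**2)) - v = 8*162 - sqrt(28364684790)/1530 = 1296 - sqrt(28364684790)/1530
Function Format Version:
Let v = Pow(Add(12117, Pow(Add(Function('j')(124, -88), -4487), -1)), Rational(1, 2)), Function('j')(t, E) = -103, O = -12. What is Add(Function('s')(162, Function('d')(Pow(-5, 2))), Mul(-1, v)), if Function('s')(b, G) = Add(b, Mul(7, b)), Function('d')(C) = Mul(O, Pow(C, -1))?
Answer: Add(1296, Mul(Rational(-1, 1530), Pow(28364684790, Rational(1, 2)))) ≈ 1185.9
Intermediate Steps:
Function('d')(C) = Mul(-12, Pow(C, -1))
Function('s')(b, G) = Mul(8, b)
v = Mul(Rational(1, 1530), Pow(28364684790, Rational(1, 2))) (v = Pow(Add(12117, Pow(Add(-103, -4487), -1)), Rational(1, 2)) = Pow(Add(12117, Pow(-4590, -1)), Rational(1, 2)) = Pow(Add(12117, Rational(-1, 4590)), Rational(1, 2)) = Pow(Rational(55617029, 4590), Rational(1, 2)) = Mul(Rational(1, 1530), Pow(28364684790, Rational(1, 2))) ≈ 110.08)
Add(Function('s')(162, Function('d')(Pow(-5, 2))), Mul(-1, v)) = Add(Mul(8, 162), Mul(-1, Mul(Rational(1, 1530), Pow(28364684790, Rational(1, 2))))) = Add(1296, Mul(Rational(-1, 1530), Pow(28364684790, Rational(1, 2))))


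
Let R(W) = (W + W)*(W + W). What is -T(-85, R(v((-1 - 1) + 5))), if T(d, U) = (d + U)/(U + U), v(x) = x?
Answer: 49/72 ≈ 0.68056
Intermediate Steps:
R(W) = 4*W² (R(W) = (2*W)*(2*W) = 4*W²)
T(d, U) = (U + d)/(2*U) (T(d, U) = (U + d)/((2*U)) = (U + d)*(1/(2*U)) = (U + d)/(2*U))
-T(-85, R(v((-1 - 1) + 5))) = -(4*((-1 - 1) + 5)² - 85)/(2*(4*((-1 - 1) + 5)²)) = -(4*(-2 + 5)² - 85)/(2*(4*(-2 + 5)²)) = -(4*3² - 85)/(2*(4*3²)) = -(4*9 - 85)/(2*(4*9)) = -(36 - 85)/(2*36) = -(-49)/(2*36) = -1*(-49/72) = 49/72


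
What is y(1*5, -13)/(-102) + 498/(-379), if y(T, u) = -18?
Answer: -7329/6443 ≈ -1.1375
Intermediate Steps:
y(1*5, -13)/(-102) + 498/(-379) = -18/(-102) + 498/(-379) = -18*(-1/102) + 498*(-1/379) = 3/17 - 498/379 = -7329/6443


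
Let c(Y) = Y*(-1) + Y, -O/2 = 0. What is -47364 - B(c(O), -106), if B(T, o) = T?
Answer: -47364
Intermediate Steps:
O = 0 (O = -2*0 = 0)
c(Y) = 0 (c(Y) = -Y + Y = 0)
-47364 - B(c(O), -106) = -47364 - 1*0 = -47364 + 0 = -47364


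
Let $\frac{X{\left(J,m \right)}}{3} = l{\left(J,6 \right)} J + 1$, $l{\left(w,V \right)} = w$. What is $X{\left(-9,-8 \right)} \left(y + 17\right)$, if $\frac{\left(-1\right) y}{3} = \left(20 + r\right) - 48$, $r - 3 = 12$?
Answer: $13776$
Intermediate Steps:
$r = 15$ ($r = 3 + 12 = 15$)
$X{\left(J,m \right)} = 3 + 3 J^{2}$ ($X{\left(J,m \right)} = 3 \left(J J + 1\right) = 3 \left(J^{2} + 1\right) = 3 \left(1 + J^{2}\right) = 3 + 3 J^{2}$)
$y = 39$ ($y = - 3 \left(\left(20 + 15\right) - 48\right) = - 3 \left(35 - 48\right) = \left(-3\right) \left(-13\right) = 39$)
$X{\left(-9,-8 \right)} \left(y + 17\right) = \left(3 + 3 \left(-9\right)^{2}\right) \left(39 + 17\right) = \left(3 + 3 \cdot 81\right) 56 = \left(3 + 243\right) 56 = 246 \cdot 56 = 13776$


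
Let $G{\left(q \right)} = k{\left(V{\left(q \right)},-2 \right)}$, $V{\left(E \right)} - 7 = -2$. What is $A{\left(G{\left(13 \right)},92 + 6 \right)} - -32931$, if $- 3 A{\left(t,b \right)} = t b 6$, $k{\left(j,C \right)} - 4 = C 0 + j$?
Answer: $31167$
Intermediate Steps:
$V{\left(E \right)} = 5$ ($V{\left(E \right)} = 7 - 2 = 5$)
$k{\left(j,C \right)} = 4 + j$ ($k{\left(j,C \right)} = 4 + \left(C 0 + j\right) = 4 + \left(0 + j\right) = 4 + j$)
$G{\left(q \right)} = 9$ ($G{\left(q \right)} = 4 + 5 = 9$)
$A{\left(t,b \right)} = - 2 b t$ ($A{\left(t,b \right)} = - \frac{t b 6}{3} = - \frac{b t 6}{3} = - \frac{6 b t}{3} = - 2 b t$)
$A{\left(G{\left(13 \right)},92 + 6 \right)} - -32931 = \left(-2\right) \left(92 + 6\right) 9 - -32931 = \left(-2\right) 98 \cdot 9 + 32931 = -1764 + 32931 = 31167$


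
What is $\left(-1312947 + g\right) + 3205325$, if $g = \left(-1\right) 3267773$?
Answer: $-1375395$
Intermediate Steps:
$g = -3267773$
$\left(-1312947 + g\right) + 3205325 = \left(-1312947 - 3267773\right) + 3205325 = -4580720 + 3205325 = -1375395$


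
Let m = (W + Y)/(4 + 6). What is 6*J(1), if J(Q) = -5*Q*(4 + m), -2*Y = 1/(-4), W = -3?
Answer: -891/8 ≈ -111.38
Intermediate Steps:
Y = ⅛ (Y = -½/(-4) = -½*(-¼) = ⅛ ≈ 0.12500)
m = -23/80 (m = (-3 + ⅛)/(4 + 6) = -23/8/10 = -23/8*⅒ = -23/80 ≈ -0.28750)
J(Q) = -297*Q/16 (J(Q) = -5*Q*(4 - 23/80) = -5*Q*297/80 = -297*Q/16)
6*J(1) = 6*(-297/16*1) = 6*(-297/16) = -891/8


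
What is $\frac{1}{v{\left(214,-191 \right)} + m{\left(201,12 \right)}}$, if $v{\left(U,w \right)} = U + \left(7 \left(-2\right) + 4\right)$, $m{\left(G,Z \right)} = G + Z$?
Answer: $\frac{1}{417} \approx 0.0023981$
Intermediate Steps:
$v{\left(U,w \right)} = -10 + U$ ($v{\left(U,w \right)} = U + \left(-14 + 4\right) = U - 10 = -10 + U$)
$\frac{1}{v{\left(214,-191 \right)} + m{\left(201,12 \right)}} = \frac{1}{\left(-10 + 214\right) + \left(201 + 12\right)} = \frac{1}{204 + 213} = \frac{1}{417}$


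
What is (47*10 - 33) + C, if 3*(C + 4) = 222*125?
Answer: 9683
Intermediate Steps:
C = 9246 (C = -4 + (222*125)/3 = -4 + (1/3)*27750 = -4 + 9250 = 9246)
(47*10 - 33) + C = (47*10 - 33) + 9246 = (470 - 33) + 9246 = 437 + 9246 = 9683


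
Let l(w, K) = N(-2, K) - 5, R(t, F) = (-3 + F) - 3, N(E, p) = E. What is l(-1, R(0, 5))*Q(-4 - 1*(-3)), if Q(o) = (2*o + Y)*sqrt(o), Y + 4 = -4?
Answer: 70*I ≈ 70.0*I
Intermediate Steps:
Y = -8 (Y = -4 - 4 = -8)
R(t, F) = -6 + F
l(w, K) = -7 (l(w, K) = -2 - 5 = -7)
Q(o) = sqrt(o)*(-8 + 2*o) (Q(o) = (2*o - 8)*sqrt(o) = (-8 + 2*o)*sqrt(o) = sqrt(o)*(-8 + 2*o))
l(-1, R(0, 5))*Q(-4 - 1*(-3)) = -14*sqrt(-4 - 1*(-3))*(-4 + (-4 - 1*(-3))) = -14*sqrt(-4 + 3)*(-4 + (-4 + 3)) = -14*sqrt(-1)*(-4 - 1) = -14*I*(-5) = -(-70)*I = 70*I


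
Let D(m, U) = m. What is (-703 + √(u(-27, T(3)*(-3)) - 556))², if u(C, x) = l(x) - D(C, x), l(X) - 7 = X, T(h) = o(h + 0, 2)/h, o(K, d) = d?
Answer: 493685 - 2812*I*√131 ≈ 4.9369e+5 - 32185.0*I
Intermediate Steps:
T(h) = 2/h
l(X) = 7 + X
u(C, x) = 7 + x - C (u(C, x) = (7 + x) - C = 7 + x - C)
(-703 + √(u(-27, T(3)*(-3)) - 556))² = (-703 + √((7 + (2/3)*(-3) - 1*(-27)) - 556))² = (-703 + √((7 + (2*(⅓))*(-3) + 27) - 556))² = (-703 + √((7 + (⅔)*(-3) + 27) - 556))² = (-703 + √((7 - 2 + 27) - 556))² = (-703 + √(32 - 556))² = (-703 + √(-524))² = (-703 + 2*I*√131)²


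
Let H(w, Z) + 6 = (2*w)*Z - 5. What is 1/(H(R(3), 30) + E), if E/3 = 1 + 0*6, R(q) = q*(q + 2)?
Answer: 1/892 ≈ 0.0011211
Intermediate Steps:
R(q) = q*(2 + q)
H(w, Z) = -11 + 2*Z*w (H(w, Z) = -6 + ((2*w)*Z - 5) = -6 + (2*Z*w - 5) = -6 + (-5 + 2*Z*w) = -11 + 2*Z*w)
E = 3 (E = 3*(1 + 0*6) = 3*(1 + 0) = 3*1 = 3)
1/(H(R(3), 30) + E) = 1/((-11 + 2*30*(3*(2 + 3))) + 3) = 1/((-11 + 2*30*(3*5)) + 3) = 1/((-11 + 2*30*15) + 3) = 1/((-11 + 900) + 3) = 1/(889 + 3) = 1/892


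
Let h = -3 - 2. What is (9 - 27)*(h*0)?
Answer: 0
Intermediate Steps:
h = -5
(9 - 27)*(h*0) = (9 - 27)*(-5*0) = -18*0 = 0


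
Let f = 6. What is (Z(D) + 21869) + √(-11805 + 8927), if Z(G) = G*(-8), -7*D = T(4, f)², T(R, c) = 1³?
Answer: 153091/7 + I*√2878 ≈ 21870.0 + 53.647*I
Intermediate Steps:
T(R, c) = 1
D = -⅐ (D = -⅐*1² = -⅐*1 = -⅐ ≈ -0.14286)
Z(G) = -8*G
(Z(D) + 21869) + √(-11805 + 8927) = (-8*(-⅐) + 21869) + √(-11805 + 8927) = (8/7 + 21869) + √(-2878) = 153091/7 + I*√2878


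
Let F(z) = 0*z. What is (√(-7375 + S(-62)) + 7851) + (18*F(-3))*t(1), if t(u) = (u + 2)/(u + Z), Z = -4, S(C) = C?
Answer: 7851 + I*√7437 ≈ 7851.0 + 86.238*I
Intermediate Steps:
F(z) = 0
t(u) = (2 + u)/(-4 + u) (t(u) = (u + 2)/(u - 4) = (2 + u)/(-4 + u))
(√(-7375 + S(-62)) + 7851) + (18*F(-3))*t(1) = (√(-7375 - 62) + 7851) + (18*0)*((2 + 1)/(-4 + 1)) = (√(-7437) + 7851) + 0*(3/(-3)) = (I*√7437 + 7851) + 0*(-⅓*3) = (7851 + I*√7437) + 0*(-1) = (7851 + I*√7437) + 0 = 7851 + I*√7437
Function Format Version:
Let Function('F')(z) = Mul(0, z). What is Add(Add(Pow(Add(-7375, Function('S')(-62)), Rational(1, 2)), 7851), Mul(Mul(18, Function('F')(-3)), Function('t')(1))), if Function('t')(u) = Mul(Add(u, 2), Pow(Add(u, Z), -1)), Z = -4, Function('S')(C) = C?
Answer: Add(7851, Mul(I, Pow(7437, Rational(1, 2)))) ≈ Add(7851.0, Mul(86.238, I))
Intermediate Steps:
Function('F')(z) = 0
Function('t')(u) = Mul(Pow(Add(-4, u), -1), Add(2, u)) (Function('t')(u) = Mul(Add(u, 2), Pow(Add(u, -4), -1)) = Mul(Add(2, u), Pow(Add(-4, u), -1)) = Mul(Pow(Add(-4, u), -1), Add(2, u)))
Add(Add(Pow(Add(-7375, Function('S')(-62)), Rational(1, 2)), 7851), Mul(Mul(18, Function('F')(-3)), Function('t')(1))) = Add(Add(Pow(Add(-7375, -62), Rational(1, 2)), 7851), Mul(Mul(18, 0), Mul(Pow(Add(-4, 1), -1), Add(2, 1)))) = Add(Add(Pow(-7437, Rational(1, 2)), 7851), Mul(0, Mul(Pow(-3, -1), 3))) = Add(Add(Mul(I, Pow(7437, Rational(1, 2))), 7851), Mul(0, Mul(Rational(-1, 3), 3))) = Add(Add(7851, Mul(I, Pow(7437, Rational(1, 2)))), Mul(0, -1)) = Add(Add(7851, Mul(I, Pow(7437, Rational(1, 2)))), 0) = Add(7851, Mul(I, Pow(7437, Rational(1, 2))))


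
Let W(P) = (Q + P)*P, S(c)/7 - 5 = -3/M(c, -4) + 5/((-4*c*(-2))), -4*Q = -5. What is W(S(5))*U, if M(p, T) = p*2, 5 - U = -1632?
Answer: 3098433387/1600 ≈ 1.9365e+6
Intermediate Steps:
Q = 5/4 (Q = -1/4*(-5) = 5/4 ≈ 1.2500)
U = 1637 (U = 5 - 1*(-1632) = 5 + 1632 = 1637)
M(p, T) = 2*p
S(c) = 35 - 49/(8*c) (S(c) = 35 + 7*(-3*1/(2*c) + 5/((-4*c*(-2)))) = 35 + 7*(-3/(2*c) + 5/((8*c))) = 35 + 7*(-3/(2*c) + 5*(1/(8*c))) = 35 + 7*(-3/(2*c) + 5/(8*c)) = 35 + 7*(-7/(8*c)) = 35 - 49/(8*c))
W(P) = P*(5/4 + P) (W(P) = (5/4 + P)*P = P*(5/4 + P))
W(S(5))*U = ((35 - 49/8/5)*(5 + 4*(35 - 49/8/5))/4)*1637 = ((35 - 49/8*1/5)*(5 + 4*(35 - 49/8*1/5))/4)*1637 = ((35 - 49/40)*(5 + 4*(35 - 49/40))/4)*1637 = ((1/4)*(1351/40)*(5 + 4*(1351/40)))*1637 = ((1/4)*(1351/40)*(5 + 1351/10))*1637 = ((1/4)*(1351/40)*(1401/10))*1637 = (1892751/1600)*1637 = 3098433387/1600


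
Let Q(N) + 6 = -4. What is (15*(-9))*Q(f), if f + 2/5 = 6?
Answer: 1350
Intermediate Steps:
f = 28/5 (f = -⅖ + 6 = 28/5 ≈ 5.6000)
Q(N) = -10 (Q(N) = -6 - 4 = -10)
(15*(-9))*Q(f) = (15*(-9))*(-10) = -135*(-10) = 1350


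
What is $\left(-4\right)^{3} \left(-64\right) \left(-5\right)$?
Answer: $-20480$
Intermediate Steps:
$\left(-4\right)^{3} \left(-64\right) \left(-5\right) = \left(-64\right) \left(-64\right) \left(-5\right) = 4096 \left(-5\right) = -20480$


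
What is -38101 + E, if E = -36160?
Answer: -74261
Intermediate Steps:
-38101 + E = -38101 - 36160 = -74261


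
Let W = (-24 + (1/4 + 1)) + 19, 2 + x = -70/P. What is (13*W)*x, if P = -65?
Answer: 45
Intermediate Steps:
x = -12/13 (x = -2 - 70/(-65) = -2 - 70*(-1/65) = -2 + 14/13 = -12/13 ≈ -0.92308)
W = -15/4 (W = (-24 + (1/4 + 1)) + 19 = (-24 + 5/4) + 19 = -91/4 + 19 = -15/4 ≈ -3.7500)
(13*W)*x = (13*(-15/4))*(-12/13) = -195/4*(-12/13) = 45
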